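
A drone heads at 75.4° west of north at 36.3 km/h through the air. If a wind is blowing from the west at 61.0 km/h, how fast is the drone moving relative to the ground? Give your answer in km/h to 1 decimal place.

27.4 km/h

Taking east as x and north as y: velocity relative to the air = (-35.128, 9.150) km/h; the air relative to ground = (61.000, 0.000) km/h.
Velocity relative to ground = (-35.128, 9.150) + (61.000, 0.000) = (25.872, 9.150) km/h.
Speed = |(25.872, 9.150)| = 27.443 km/h.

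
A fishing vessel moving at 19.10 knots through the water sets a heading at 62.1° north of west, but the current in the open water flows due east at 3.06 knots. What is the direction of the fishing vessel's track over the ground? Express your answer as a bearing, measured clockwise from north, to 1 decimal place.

340.8°

Taking east as x and north as y: velocity relative to the water = (-8.937, 16.880) knots; the water relative to ground = (3.060, 0.000) knots.
Velocity relative to ground = (-8.937, 16.880) + (3.060, 0.000) = (-5.877, 16.880) knots.
Bearing = atan2(-5.88, 16.88) = 340.80° clockwise from north.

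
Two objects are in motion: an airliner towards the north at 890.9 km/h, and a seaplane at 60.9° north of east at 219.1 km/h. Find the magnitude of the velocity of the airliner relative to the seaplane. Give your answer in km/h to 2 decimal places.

Taking east as x and north as y: airliner velocity = (0.000, 890.900) km/h; seaplane velocity = (106.556, 191.443) km/h.
Velocity of airliner relative to seaplane = (0.000, 890.900) − (106.556, 191.443) = (-106.556, 699.457) km/h.
Magnitude = |(-106.556, 699.457)| = 707.526 km/h.

707.53 km/h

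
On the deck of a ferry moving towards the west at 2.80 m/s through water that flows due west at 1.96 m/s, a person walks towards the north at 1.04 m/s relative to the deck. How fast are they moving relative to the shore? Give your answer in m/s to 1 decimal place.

In east/north components (m/s): person relative to ferry = (0.000, 1.040); ferry relative to water = (-2.800, 0.000); water relative to ground = (-1.960, 0.000).
Sum = (-4.760, 1.040) m/s.
Speed = |(-4.760, 1.040)| = 4.872 m/s.

4.9 m/s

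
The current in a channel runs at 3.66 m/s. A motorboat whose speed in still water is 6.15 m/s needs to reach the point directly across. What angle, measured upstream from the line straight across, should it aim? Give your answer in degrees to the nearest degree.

To cancel the current, the upstream component of the motorboat's velocity must equal the flow: 6.15 sin θ = 3.66.
sin θ = 3.66 / 6.15 = 0.5951.
θ = arcsin(0.5951) = 36.521°.

37°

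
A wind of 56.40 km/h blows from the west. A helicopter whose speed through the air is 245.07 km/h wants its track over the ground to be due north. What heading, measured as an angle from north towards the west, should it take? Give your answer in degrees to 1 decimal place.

The wind pushes perpendicular to the desired track; the heading must have a component into the wind equal to 56.40 km/h: 245.07 sin θ = 56.40.
sin θ = 0.2301, so θ = 13.305°.

13.3°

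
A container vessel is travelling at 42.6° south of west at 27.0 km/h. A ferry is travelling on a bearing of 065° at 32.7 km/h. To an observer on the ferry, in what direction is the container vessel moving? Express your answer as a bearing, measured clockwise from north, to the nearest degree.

Taking east as x and north as y: container vessel velocity = (-19.875, -18.276) km/h; ferry velocity = (29.636, 13.820) km/h.
Velocity of container vessel relative to ferry = (-19.875, -18.276) − (29.636, 13.820) = (-49.511, -32.095) km/h.
Bearing = atan2(-49.51, -32.10) = 237.05° clockwise from north.

237°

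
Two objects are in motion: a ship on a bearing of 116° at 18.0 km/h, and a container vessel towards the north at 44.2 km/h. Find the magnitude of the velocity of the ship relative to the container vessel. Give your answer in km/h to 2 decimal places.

Taking east as x and north as y: ship velocity = (16.178, -7.891) km/h; container vessel velocity = (0.000, 44.200) km/h.
Velocity of ship relative to container vessel = (16.178, -7.891) − (0.000, 44.200) = (16.178, -52.091) km/h.
Magnitude = |(16.178, -52.091)| = 54.545 km/h.

54.55 km/h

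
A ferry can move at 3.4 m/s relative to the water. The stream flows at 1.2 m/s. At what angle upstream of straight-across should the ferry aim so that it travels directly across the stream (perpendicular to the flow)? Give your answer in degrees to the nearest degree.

To cancel the current, the upstream component of the ferry's velocity must equal the flow: 3.4 sin θ = 1.2.
sin θ = 1.2 / 3.4 = 0.3529.
θ = arcsin(0.3529) = 20.667°.

21°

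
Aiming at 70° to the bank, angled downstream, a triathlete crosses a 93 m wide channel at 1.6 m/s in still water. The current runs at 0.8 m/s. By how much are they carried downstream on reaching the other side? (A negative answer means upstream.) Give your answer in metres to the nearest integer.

83 m

Perpendicular speed = 1.504 m/s; crossing time = 93 / 1.504 = 61.855 s.
Net downstream speed = 1.347 m/s.
Drift = 1.347 × 61.855 = 83.333 m (downstream).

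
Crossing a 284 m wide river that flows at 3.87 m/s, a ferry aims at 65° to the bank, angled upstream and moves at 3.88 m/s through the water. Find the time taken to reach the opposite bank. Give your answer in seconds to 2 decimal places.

80.76 s

The component of the ferry's velocity perpendicular to the bank is 3.88 × sin 65° = 3.516 m/s.
The flow acts along the bank and has no component across it.
Time = 284 / 3.516 = 80.763 s.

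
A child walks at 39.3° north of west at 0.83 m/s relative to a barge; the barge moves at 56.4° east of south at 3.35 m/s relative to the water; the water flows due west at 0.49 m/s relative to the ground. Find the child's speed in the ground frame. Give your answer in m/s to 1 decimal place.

In east/north components (m/s): child relative to barge = (-0.642, 0.526); barge relative to water = (2.790, -1.854); water relative to ground = (-0.490, 0.000).
Sum = (1.658, -1.328) m/s.
Speed = |(1.658, -1.328)| = 2.124 m/s.

2.1 m/s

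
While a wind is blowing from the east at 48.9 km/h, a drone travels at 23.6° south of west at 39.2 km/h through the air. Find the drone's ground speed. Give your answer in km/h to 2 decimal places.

86.26 km/h

Taking east as x and north as y: velocity relative to the air = (-35.921, -15.694) km/h; the air relative to ground = (-48.900, 0.000) km/h.
Velocity relative to ground = (-35.921, -15.694) + (-48.900, 0.000) = (-84.821, -15.694) km/h.
Speed = |(-84.821, -15.694)| = 86.261 km/h.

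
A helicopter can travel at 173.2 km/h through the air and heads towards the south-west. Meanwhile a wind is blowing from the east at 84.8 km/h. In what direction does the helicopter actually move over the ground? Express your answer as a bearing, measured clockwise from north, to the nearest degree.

239°

Taking east as x and north as y: velocity relative to the air = (-122.471, -122.471) km/h; the air relative to ground = (-84.800, 0.000) km/h.
Velocity relative to ground = (-122.471, -122.471) + (-84.800, 0.000) = (-207.271, -122.471) km/h.
Bearing = atan2(-207.27, -122.47) = 239.42° clockwise from north.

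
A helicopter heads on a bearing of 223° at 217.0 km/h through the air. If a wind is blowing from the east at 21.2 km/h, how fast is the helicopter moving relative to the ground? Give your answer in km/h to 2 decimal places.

231.98 km/h

Taking east as x and north as y: velocity relative to the air = (-147.994, -158.704) km/h; the air relative to ground = (-21.200, 0.000) km/h.
Velocity relative to ground = (-147.994, -158.704) + (-21.200, 0.000) = (-169.194, -158.704) km/h.
Speed = |(-169.194, -158.704)| = 231.977 km/h.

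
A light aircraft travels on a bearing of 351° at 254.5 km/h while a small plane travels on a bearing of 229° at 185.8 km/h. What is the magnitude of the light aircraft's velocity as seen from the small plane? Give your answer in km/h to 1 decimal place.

Taking east as x and north as y: light aircraft velocity = (-39.813, 251.367) km/h; small plane velocity = (-140.225, -121.896) km/h.
Velocity of light aircraft relative to small plane = (-39.813, 251.367) − (-140.225, -121.896) = (100.412, 373.262) km/h.
Magnitude = |(100.412, 373.262)| = 386.533 km/h.

386.5 km/h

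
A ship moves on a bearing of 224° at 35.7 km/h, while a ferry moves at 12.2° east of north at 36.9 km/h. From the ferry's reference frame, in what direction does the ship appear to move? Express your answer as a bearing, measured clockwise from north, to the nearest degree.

208°

Taking east as x and north as y: ship velocity = (-24.799, -25.680) km/h; ferry velocity = (7.798, 36.067) km/h.
Velocity of ship relative to ferry = (-24.799, -25.680) − (7.798, 36.067) = (-32.597, -61.747) km/h.
Bearing = atan2(-32.60, -61.75) = 207.83° clockwise from north.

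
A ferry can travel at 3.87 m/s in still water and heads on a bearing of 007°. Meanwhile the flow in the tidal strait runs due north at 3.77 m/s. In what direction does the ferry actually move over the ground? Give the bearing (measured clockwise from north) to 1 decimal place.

Taking east as x and north as y: velocity relative to the water = (0.472, 3.841) m/s; the water relative to ground = (0.000, 3.770) m/s.
Velocity relative to ground = (0.472, 3.841) + (0.000, 3.770) = (0.472, 7.611) m/s.
Bearing = atan2(0.47, 7.61) = 3.55° clockwise from north.

003.5°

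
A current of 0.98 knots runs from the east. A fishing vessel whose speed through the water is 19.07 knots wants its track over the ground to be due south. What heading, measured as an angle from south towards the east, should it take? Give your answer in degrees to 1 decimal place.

The current pushes perpendicular to the desired track; the heading must have a component into the current equal to 0.98 knots: 19.07 sin θ = 0.98.
sin θ = 0.0514, so θ = 2.946°.

2.9°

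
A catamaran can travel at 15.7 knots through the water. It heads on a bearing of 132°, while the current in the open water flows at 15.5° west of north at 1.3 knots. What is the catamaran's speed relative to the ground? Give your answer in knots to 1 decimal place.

Taking east as x and north as y: velocity relative to the water = (11.667, -10.505) knots; the water relative to ground = (-0.347, 1.253) knots.
Velocity relative to ground = (11.667, -10.505) + (-0.347, 1.253) = (11.320, -9.253) knots.
Speed = |(11.320, -9.253)| = 14.620 knots.

14.6 knots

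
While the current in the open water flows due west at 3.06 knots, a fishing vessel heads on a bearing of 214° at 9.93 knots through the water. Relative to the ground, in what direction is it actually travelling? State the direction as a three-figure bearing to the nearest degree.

226°

Taking east as x and north as y: velocity relative to the water = (-5.553, -8.232) knots; the water relative to ground = (-3.060, 0.000) knots.
Velocity relative to ground = (-5.553, -8.232) + (-3.060, 0.000) = (-8.613, -8.232) knots.
Bearing = atan2(-8.61, -8.23) = 226.29° clockwise from north.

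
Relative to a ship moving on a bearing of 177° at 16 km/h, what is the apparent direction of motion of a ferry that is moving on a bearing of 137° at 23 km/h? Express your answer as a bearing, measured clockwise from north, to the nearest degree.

093°

Taking east as x and north as y: ferry velocity = (15.686, -16.821) km/h; ship velocity = (0.837, -15.978) km/h.
Velocity of ferry relative to ship = (15.686, -16.821) − (0.837, -15.978) = (14.849, -0.843) km/h.
Bearing = atan2(14.85, -0.84) = 93.25° clockwise from north.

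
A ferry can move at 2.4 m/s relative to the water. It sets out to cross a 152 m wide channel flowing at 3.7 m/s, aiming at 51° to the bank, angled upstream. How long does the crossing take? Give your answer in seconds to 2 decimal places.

The component of the ferry's velocity perpendicular to the bank is 2.4 × sin 51° = 1.865 m/s.
The flow acts along the bank and has no component across it.
Time = 152 / 1.865 = 81.495 s.

81.49 s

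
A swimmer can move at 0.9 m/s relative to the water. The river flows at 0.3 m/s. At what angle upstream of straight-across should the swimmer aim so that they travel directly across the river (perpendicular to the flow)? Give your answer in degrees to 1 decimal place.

19.5°

To cancel the current, the upstream component of the swimmer's velocity must equal the flow: 0.9 sin θ = 0.3.
sin θ = 0.3 / 0.9 = 0.3333.
θ = arcsin(0.3333) = 19.471°.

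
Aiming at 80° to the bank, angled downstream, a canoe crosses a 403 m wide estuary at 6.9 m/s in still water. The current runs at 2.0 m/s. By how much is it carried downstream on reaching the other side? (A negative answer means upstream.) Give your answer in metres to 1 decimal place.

189.7 m

Perpendicular speed = 6.795 m/s; crossing time = 403 / 6.795 = 59.307 s.
Net downstream speed = 3.198 m/s.
Drift = 3.198 × 59.307 = 189.673 m (downstream).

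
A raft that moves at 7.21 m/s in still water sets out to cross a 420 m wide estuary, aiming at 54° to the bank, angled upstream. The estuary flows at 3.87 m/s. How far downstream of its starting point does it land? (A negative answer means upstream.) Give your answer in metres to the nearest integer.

-26 m

Perpendicular speed = 5.833 m/s; crossing time = 420 / 5.833 = 72.004 s.
Net downstream speed = -0.368 m/s.
Drift = -0.368 × 72.004 = -26.493 m (upstream).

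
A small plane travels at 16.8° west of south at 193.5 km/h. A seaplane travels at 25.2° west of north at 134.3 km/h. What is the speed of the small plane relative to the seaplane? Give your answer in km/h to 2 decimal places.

306.76 km/h

Taking east as x and north as y: small plane velocity = (-55.928, -185.241) km/h; seaplane velocity = (-57.182, 121.518) km/h.
Velocity of small plane relative to seaplane = (-55.928, -185.241) − (-57.182, 121.518) = (1.255, -306.760) km/h.
Magnitude = |(1.255, -306.760)| = 306.762 km/h.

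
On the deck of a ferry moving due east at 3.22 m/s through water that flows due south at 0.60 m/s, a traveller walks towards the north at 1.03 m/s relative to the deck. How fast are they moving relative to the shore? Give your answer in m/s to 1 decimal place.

In east/north components (m/s): traveller relative to ferry = (0.000, 1.030); ferry relative to water = (3.220, 0.000); water relative to ground = (0.000, -0.600).
Sum = (3.220, 0.430) m/s.
Speed = |(3.220, 0.430)| = 3.249 m/s.

3.2 m/s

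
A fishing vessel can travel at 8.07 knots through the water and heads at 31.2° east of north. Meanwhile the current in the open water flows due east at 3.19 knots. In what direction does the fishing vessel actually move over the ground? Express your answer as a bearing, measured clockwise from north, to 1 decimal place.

Taking east as x and north as y: velocity relative to the water = (4.180, 6.903) knots; the water relative to ground = (3.190, 0.000) knots.
Velocity relative to ground = (4.180, 6.903) + (3.190, 0.000) = (7.370, 6.903) knots.
Bearing = atan2(7.37, 6.90) = 46.88° clockwise from north.

046.9°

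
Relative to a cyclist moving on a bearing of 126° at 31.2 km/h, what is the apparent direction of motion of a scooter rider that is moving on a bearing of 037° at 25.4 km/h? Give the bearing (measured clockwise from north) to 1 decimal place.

Taking east as x and north as y: scooter rider velocity = (15.286, 20.285) km/h; cyclist velocity = (25.241, -18.339) km/h.
Velocity of scooter rider relative to cyclist = (15.286, 20.285) − (25.241, -18.339) = (-9.955, 38.624) km/h.
Bearing = atan2(-9.96, 38.62) = 345.55° clockwise from north.

345.5°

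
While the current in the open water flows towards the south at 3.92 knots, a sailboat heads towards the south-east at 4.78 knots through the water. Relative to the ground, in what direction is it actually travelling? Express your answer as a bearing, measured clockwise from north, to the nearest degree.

Taking east as x and north as y: velocity relative to the water = (3.380, -3.380) knots; the water relative to ground = (0.000, -3.920) knots.
Velocity relative to ground = (3.380, -3.380) + (0.000, -3.920) = (3.380, -7.300) knots.
Bearing = atan2(3.38, -7.30) = 155.16° clockwise from north.

155°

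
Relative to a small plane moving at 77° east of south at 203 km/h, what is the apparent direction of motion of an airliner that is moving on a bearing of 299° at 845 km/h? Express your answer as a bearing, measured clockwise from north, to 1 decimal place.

Taking east as x and north as y: airliner velocity = (-739.054, 409.664) km/h; small plane velocity = (197.797, -45.665) km/h.
Velocity of airliner relative to small plane = (-739.054, 409.664) − (197.797, -45.665) = (-936.851, 455.329) km/h.
Bearing = atan2(-936.85, 455.33) = 295.92° clockwise from north.

295.9°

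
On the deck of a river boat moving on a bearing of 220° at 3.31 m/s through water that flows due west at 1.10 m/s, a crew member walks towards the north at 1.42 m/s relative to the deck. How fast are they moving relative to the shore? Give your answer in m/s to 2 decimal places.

3.41 m/s

In east/north components (m/s): crew member relative to river boat = (0.000, 1.420); river boat relative to water = (-2.128, -2.536); water relative to ground = (-1.100, 0.000).
Sum = (-3.228, -1.116) m/s.
Speed = |(-3.228, -1.116)| = 3.415 m/s.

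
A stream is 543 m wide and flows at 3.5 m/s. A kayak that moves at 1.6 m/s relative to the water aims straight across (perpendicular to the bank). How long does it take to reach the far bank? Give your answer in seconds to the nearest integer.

The component of the kayak's velocity perpendicular to the bank is 1.6 m/s.
The current is parallel to the bank, so it does not affect the crossing time.
Time = 543 / 1.600 = 339.375 s.

339 s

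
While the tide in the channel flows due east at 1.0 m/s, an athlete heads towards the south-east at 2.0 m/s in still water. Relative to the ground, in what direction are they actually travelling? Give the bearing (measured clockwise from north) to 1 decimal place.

120.4°

Taking east as x and north as y: velocity relative to the water = (1.414, -1.414) m/s; the water relative to ground = (1.000, 0.000) m/s.
Velocity relative to ground = (1.414, -1.414) + (1.000, 0.000) = (2.414, -1.414) m/s.
Bearing = atan2(2.41, -1.41) = 120.36° clockwise from north.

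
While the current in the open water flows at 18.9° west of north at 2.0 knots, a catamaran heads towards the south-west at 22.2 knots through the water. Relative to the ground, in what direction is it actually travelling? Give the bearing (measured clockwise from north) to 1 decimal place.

229.8°

Taking east as x and north as y: velocity relative to the water = (-15.698, -15.698) knots; the water relative to ground = (-0.648, 1.892) knots.
Velocity relative to ground = (-15.698, -15.698) + (-0.648, 1.892) = (-16.346, -13.806) knots.
Bearing = atan2(-16.35, -13.81) = 229.82° clockwise from north.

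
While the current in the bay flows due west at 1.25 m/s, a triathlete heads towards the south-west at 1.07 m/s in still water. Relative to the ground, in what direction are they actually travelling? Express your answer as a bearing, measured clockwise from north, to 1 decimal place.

Taking east as x and north as y: velocity relative to the water = (-0.757, -0.757) m/s; the water relative to ground = (-1.250, 0.000) m/s.
Velocity relative to ground = (-0.757, -0.757) + (-1.250, 0.000) = (-2.007, -0.757) m/s.
Bearing = atan2(-2.01, -0.76) = 249.34° clockwise from north.

249.3°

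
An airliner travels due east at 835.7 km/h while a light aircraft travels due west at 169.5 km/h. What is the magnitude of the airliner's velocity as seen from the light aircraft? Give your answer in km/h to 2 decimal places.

Taking east as x and north as y: airliner velocity = (835.700, 0.000) km/h; light aircraft velocity = (-169.500, 0.000) km/h.
Velocity of airliner relative to light aircraft = (835.700, 0.000) − (-169.500, 0.000) = (1005.200, 0.000) km/h.
Magnitude = |(1005.200, 0.000)| = 1005.200 km/h.

1005.20 km/h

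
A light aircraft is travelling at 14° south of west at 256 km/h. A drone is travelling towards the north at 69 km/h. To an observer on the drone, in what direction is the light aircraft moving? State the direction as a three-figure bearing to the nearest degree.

Taking east as x and north as y: light aircraft velocity = (-248.396, -61.932) km/h; drone velocity = (0.000, 69.000) km/h.
Velocity of light aircraft relative to drone = (-248.396, -61.932) − (0.000, 69.000) = (-248.396, -130.932) km/h.
Bearing = atan2(-248.40, -130.93) = 242.21° clockwise from north.

242°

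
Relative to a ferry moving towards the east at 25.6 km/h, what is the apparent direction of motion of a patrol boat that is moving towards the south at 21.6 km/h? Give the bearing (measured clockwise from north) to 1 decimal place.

229.8°

Taking east as x and north as y: patrol boat velocity = (0.000, -21.600) km/h; ferry velocity = (25.600, 0.000) km/h.
Velocity of patrol boat relative to ferry = (0.000, -21.600) − (25.600, 0.000) = (-25.600, -21.600) km/h.
Bearing = atan2(-25.60, -21.60) = 229.84° clockwise from north.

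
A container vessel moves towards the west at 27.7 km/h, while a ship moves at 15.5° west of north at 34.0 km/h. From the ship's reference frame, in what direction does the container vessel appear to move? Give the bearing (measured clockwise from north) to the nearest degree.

Taking east as x and north as y: container vessel velocity = (-27.700, 0.000) km/h; ship velocity = (-9.086, 32.763) km/h.
Velocity of container vessel relative to ship = (-27.700, 0.000) − (-9.086, 32.763) = (-18.614, -32.763) km/h.
Bearing = atan2(-18.61, -32.76) = 209.60° clockwise from north.

210°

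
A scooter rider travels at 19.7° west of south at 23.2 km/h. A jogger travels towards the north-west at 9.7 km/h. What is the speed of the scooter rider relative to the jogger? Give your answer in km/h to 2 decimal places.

Taking east as x and north as y: scooter rider velocity = (-7.821, -21.842) km/h; jogger velocity = (-6.859, 6.859) km/h.
Velocity of scooter rider relative to jogger = (-7.821, -21.842) − (-6.859, 6.859) = (-0.962, -28.701) km/h.
Magnitude = |(-0.962, -28.701)| = 28.717 km/h.

28.72 km/h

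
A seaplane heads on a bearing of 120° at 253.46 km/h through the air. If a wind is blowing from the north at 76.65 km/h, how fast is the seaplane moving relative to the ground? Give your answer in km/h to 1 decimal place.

Taking east as x and north as y: velocity relative to the air = (219.503, -126.730) km/h; the air relative to ground = (0.000, -76.650) km/h.
Velocity relative to ground = (219.503, -126.730) + (0.000, -76.650) = (219.503, -203.380) km/h.
Speed = |(219.503, -203.380)| = 299.241 km/h.

299.2 km/h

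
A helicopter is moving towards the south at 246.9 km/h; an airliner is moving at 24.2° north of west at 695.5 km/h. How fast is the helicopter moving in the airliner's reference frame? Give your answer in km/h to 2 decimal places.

Taking east as x and north as y: helicopter velocity = (0.000, -246.900) km/h; airliner velocity = (-634.380, 285.101) km/h.
Velocity of helicopter relative to airliner = (0.000, -246.900) − (-634.380, 285.101) = (634.380, -532.001) km/h.
Magnitude = |(634.380, -532.001)| = 827.927 km/h.

827.93 km/h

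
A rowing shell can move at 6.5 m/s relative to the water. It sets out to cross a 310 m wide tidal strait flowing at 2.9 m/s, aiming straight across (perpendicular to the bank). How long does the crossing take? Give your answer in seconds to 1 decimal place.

47.7 s

The component of the rowing shell's velocity perpendicular to the bank is 6.5 m/s.
Only the cross-stream component determines the crossing time; the current contributes nothing perpendicular to the bank.
Time = 310 / 6.500 = 47.692 s.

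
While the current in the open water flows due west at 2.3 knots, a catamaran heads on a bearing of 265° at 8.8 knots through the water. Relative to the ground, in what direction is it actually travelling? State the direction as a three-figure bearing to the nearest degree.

Taking east as x and north as y: velocity relative to the water = (-8.767, -0.767) knots; the water relative to ground = (-2.300, 0.000) knots.
Velocity relative to ground = (-8.767, -0.767) + (-2.300, 0.000) = (-11.067, -0.767) knots.
Bearing = atan2(-11.07, -0.77) = 266.04° clockwise from north.

266°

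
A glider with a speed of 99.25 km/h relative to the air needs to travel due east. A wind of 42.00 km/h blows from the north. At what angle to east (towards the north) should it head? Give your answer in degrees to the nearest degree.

25°

The wind pushes perpendicular to the desired track; the heading must have a component into the wind equal to 42.00 km/h: 99.25 sin θ = 42.00.
sin θ = 0.4232, so θ = 25.035°.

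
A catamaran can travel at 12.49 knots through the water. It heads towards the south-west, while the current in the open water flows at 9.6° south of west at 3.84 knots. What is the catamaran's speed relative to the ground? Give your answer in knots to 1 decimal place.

15.8 knots

Taking east as x and north as y: velocity relative to the water = (-8.832, -8.832) knots; the water relative to ground = (-3.786, -0.640) knots.
Velocity relative to ground = (-8.832, -8.832) + (-3.786, -0.640) = (-12.618, -9.472) knots.
Speed = |(-12.618, -9.472)| = 15.778 knots.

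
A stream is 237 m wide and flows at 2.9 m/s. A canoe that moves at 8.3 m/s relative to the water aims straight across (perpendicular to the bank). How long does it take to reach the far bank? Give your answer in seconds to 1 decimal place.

The component of the canoe's velocity perpendicular to the bank is 8.3 m/s.
The current is parallel to the bank, so it does not affect the crossing time.
Time = 237 / 8.300 = 28.554 s.

28.6 s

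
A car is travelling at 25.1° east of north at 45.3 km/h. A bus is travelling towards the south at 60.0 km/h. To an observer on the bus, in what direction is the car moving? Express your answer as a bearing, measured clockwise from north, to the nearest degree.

011°

Taking east as x and north as y: car velocity = (19.216, 41.022) km/h; bus velocity = (0.000, -60.000) km/h.
Velocity of car relative to bus = (19.216, 41.022) − (0.000, -60.000) = (19.216, 101.022) km/h.
Bearing = atan2(19.22, 101.02) = 10.77° clockwise from north.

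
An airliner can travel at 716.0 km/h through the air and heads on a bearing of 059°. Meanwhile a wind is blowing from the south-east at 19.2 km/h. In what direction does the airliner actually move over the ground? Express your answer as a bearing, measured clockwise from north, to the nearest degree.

057°

Taking east as x and north as y: velocity relative to the air = (613.732, 368.767) km/h; the air relative to ground = (-13.576, 13.576) km/h.
Velocity relative to ground = (613.732, 368.767) + (-13.576, 13.576) = (600.155, 382.344) km/h.
Bearing = atan2(600.16, 382.34) = 57.50° clockwise from north.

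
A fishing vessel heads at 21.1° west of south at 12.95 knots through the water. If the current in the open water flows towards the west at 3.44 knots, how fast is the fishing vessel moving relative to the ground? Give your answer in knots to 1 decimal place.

Taking east as x and north as y: velocity relative to the water = (-4.662, -12.082) knots; the water relative to ground = (-3.440, 0.000) knots.
Velocity relative to ground = (-4.662, -12.082) + (-3.440, 0.000) = (-8.102, -12.082) knots.
Speed = |(-8.102, -12.082)| = 14.547 knots.

14.5 knots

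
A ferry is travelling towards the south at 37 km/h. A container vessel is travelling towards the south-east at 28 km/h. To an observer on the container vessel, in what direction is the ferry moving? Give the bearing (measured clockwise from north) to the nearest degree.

229°

Taking east as x and north as y: ferry velocity = (0.000, -37.000) km/h; container vessel velocity = (19.799, -19.799) km/h.
Velocity of ferry relative to container vessel = (0.000, -37.000) − (19.799, -19.799) = (-19.799, -17.201) km/h.
Bearing = atan2(-19.80, -17.20) = 229.02° clockwise from north.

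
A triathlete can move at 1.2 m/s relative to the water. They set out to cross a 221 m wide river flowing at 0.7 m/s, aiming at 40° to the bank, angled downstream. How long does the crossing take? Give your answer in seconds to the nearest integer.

287 s

The component of the triathlete's velocity perpendicular to the bank is 1.2 × sin 40° = 0.771 m/s.
Only the cross-stream component determines the crossing time; the current contributes nothing perpendicular to the bank.
Time = 221 / 0.771 = 286.512 s.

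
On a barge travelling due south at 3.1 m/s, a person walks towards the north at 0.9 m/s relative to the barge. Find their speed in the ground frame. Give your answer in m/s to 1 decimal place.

Taking east as x and north as y: barge velocity = (0.000, -3.100) m/s; person velocity relative to barge = (0.000, 0.900) m/s.
Velocity relative to ground = (0.000, -3.100) + (0.000, 0.900) = (0.000, -2.200) m/s.
Speed = |(0.000, -2.200)| = 2.200 m/s.

2.2 m/s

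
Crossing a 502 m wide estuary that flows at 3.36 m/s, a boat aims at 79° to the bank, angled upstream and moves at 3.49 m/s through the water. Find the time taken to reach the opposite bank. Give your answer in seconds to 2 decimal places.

146.53 s

The component of the boat's velocity perpendicular to the bank is 3.49 × sin 79° = 3.426 m/s.
The current is parallel to the bank, so it does not affect the crossing time.
Time = 502 / 3.426 = 146.532 s.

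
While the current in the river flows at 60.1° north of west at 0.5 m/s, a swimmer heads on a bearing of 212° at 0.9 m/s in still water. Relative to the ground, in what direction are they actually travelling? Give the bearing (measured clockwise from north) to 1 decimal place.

Taking east as x and north as y: velocity relative to the water = (-0.477, -0.763) m/s; the water relative to ground = (-0.249, 0.433) m/s.
Velocity relative to ground = (-0.477, -0.763) + (-0.249, 0.433) = (-0.726, -0.330) m/s.
Bearing = atan2(-0.73, -0.33) = 245.57° clockwise from north.

245.6°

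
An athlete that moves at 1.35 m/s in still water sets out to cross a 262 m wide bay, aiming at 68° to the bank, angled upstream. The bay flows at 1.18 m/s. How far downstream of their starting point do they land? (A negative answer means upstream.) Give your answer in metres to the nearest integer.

141 m

Perpendicular speed = 1.252 m/s; crossing time = 262 / 1.252 = 209.316 s.
Net downstream speed = 0.674 m/s.
Drift = 0.674 × 209.316 = 141.138 m (downstream).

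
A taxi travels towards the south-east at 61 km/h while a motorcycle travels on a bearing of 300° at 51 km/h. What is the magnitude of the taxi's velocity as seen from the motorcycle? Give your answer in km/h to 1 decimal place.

Taking east as x and north as y: taxi velocity = (43.134, -43.134) km/h; motorcycle velocity = (-44.167, 25.500) km/h.
Velocity of taxi relative to motorcycle = (43.134, -43.134) − (-44.167, 25.500) = (87.301, -68.634) km/h.
Magnitude = |(87.301, -68.634)| = 111.049 km/h.

111.0 km/h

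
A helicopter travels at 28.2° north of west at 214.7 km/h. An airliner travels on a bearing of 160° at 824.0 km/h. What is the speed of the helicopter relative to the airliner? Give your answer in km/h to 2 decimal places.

994.40 km/h

Taking east as x and north as y: helicopter velocity = (-189.216, 101.457) km/h; airliner velocity = (281.825, -774.307) km/h.
Velocity of helicopter relative to airliner = (-189.216, 101.457) − (281.825, -774.307) = (-471.040, 875.763) km/h.
Magnitude = |(-471.040, 875.763)| = 994.405 km/h.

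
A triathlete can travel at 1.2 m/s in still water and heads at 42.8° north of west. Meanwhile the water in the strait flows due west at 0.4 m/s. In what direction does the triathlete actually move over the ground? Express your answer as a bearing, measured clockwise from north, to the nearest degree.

Taking east as x and north as y: velocity relative to the water = (-0.880, 0.815) m/s; the water relative to ground = (-0.400, 0.000) m/s.
Velocity relative to ground = (-0.880, 0.815) + (-0.400, 0.000) = (-1.280, 0.815) m/s.
Bearing = atan2(-1.28, 0.82) = 302.49° clockwise from north.

302°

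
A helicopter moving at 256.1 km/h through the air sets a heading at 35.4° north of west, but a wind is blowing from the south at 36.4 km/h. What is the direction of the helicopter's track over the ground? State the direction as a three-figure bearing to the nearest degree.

312°

Taking east as x and north as y: velocity relative to the air = (-208.754, 148.354) km/h; the air relative to ground = (0.000, 36.400) km/h.
Velocity relative to ground = (-208.754, 148.354) + (0.000, 36.400) = (-208.754, 184.754) km/h.
Bearing = atan2(-208.75, 184.75) = 311.51° clockwise from north.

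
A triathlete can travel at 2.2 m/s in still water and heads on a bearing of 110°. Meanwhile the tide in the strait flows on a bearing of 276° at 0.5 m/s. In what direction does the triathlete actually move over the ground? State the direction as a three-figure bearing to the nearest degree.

114°

Taking east as x and north as y: velocity relative to the water = (2.067, -0.752) m/s; the water relative to ground = (-0.497, 0.052) m/s.
Velocity relative to ground = (2.067, -0.752) + (-0.497, 0.052) = (1.570, -0.700) m/s.
Bearing = atan2(1.57, -0.70) = 114.03° clockwise from north.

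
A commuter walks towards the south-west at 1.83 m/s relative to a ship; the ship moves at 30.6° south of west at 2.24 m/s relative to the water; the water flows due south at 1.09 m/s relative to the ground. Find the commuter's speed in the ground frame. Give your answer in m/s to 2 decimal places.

In east/north components (m/s): commuter relative to ship = (-1.294, -1.294); ship relative to water = (-1.928, -1.140); water relative to ground = (0.000, -1.090).
Sum = (-3.222, -3.524) m/s.
Speed = |(-3.222, -3.524)| = 4.775 m/s.

4.78 m/s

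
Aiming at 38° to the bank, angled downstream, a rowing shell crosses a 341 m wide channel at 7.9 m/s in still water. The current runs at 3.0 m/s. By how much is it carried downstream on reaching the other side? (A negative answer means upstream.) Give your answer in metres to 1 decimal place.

646.8 m

Perpendicular speed = 4.864 m/s; crossing time = 341 / 4.864 = 70.111 s.
Net downstream speed = 9.225 m/s.
Drift = 9.225 × 70.111 = 646.793 m (downstream).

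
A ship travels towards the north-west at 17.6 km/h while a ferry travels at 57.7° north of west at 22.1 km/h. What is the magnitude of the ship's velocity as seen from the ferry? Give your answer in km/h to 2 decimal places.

6.27 km/h

Taking east as x and north as y: ship velocity = (-12.445, 12.445) km/h; ferry velocity = (-11.809, 18.680) km/h.
Velocity of ship relative to ferry = (-12.445, 12.445) − (-11.809, 18.680) = (-0.636, -6.235) km/h.
Magnitude = |(-0.636, -6.235)| = 6.268 km/h.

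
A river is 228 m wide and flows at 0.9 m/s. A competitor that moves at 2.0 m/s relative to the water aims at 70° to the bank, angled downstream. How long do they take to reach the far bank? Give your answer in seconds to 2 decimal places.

The component of the competitor's velocity perpendicular to the bank is 2.0 × sin 70° = 1.879 m/s.
The current is parallel to the bank, so it does not affect the crossing time.
Time = 228 / 1.879 = 121.316 s.

121.32 s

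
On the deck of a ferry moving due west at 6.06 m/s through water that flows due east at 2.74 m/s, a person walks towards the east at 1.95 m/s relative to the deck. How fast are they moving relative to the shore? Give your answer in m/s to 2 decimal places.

1.37 m/s

In east/north components (m/s): person relative to ferry = (1.950, 0.000); ferry relative to water = (-6.060, 0.000); water relative to ground = (2.740, 0.000).
Sum = (-1.370, 0.000) m/s.
Speed = |(-1.370, 0.000)| = 1.370 m/s.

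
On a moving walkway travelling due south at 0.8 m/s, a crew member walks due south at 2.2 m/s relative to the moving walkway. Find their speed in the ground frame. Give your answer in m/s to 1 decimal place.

Taking east as x and north as y: moving walkway velocity = (0.000, -0.800) m/s; crew member velocity relative to moving walkway = (0.000, -2.200) m/s.
Velocity relative to ground = (0.000, -0.800) + (0.000, -2.200) = (0.000, -3.000) m/s.
Speed = |(0.000, -3.000)| = 3.000 m/s.

3.0 m/s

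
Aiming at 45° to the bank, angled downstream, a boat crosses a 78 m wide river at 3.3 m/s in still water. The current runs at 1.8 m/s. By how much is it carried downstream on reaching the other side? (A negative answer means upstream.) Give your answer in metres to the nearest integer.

138 m

Perpendicular speed = 2.333 m/s; crossing time = 78 / 2.333 = 33.427 s.
Net downstream speed = 4.133 m/s.
Drift = 4.133 × 33.427 = 138.168 m (downstream).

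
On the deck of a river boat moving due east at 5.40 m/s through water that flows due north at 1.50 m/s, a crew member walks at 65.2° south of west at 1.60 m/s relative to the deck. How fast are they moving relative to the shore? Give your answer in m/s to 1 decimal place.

In east/north components (m/s): crew member relative to river boat = (-0.671, -1.452); river boat relative to water = (5.400, 0.000); water relative to ground = (0.000, 1.500).
Sum = (4.729, 0.048) m/s.
Speed = |(4.729, 0.048)| = 4.729 m/s.

4.7 m/s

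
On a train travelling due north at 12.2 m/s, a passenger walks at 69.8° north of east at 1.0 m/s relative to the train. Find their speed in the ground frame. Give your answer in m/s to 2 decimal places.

13.14 m/s

Taking east as x and north as y: train velocity = (0.000, 12.200) m/s; passenger velocity relative to train = (0.345, 0.938) m/s.
Velocity relative to ground = (0.000, 12.200) + (0.345, 0.938) = (0.345, 13.138) m/s.
Speed = |(0.345, 13.138)| = 13.143 m/s.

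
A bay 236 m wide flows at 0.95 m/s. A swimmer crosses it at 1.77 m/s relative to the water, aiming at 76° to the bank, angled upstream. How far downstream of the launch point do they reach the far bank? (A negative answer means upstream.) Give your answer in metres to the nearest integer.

Perpendicular speed = 1.717 m/s; crossing time = 236 / 1.717 = 137.415 s.
Net downstream speed = 0.522 m/s.
Drift = 0.522 × 137.415 = 71.703 m (downstream).

72 m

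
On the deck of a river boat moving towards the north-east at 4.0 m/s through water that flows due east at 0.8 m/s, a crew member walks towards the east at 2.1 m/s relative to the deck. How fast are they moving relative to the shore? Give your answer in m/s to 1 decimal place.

In east/north components (m/s): crew member relative to river boat = (2.100, 0.000); river boat relative to water = (2.828, 2.828); water relative to ground = (0.800, 0.000).
Sum = (5.728, 2.828) m/s.
Speed = |(5.728, 2.828)| = 6.389 m/s.

6.4 m/s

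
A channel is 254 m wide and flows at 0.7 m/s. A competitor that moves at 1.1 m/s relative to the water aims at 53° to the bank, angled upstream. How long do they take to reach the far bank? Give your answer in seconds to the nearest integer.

The component of the competitor's velocity perpendicular to the bank is 1.1 × sin 53° = 0.878 m/s.
The flow acts along the bank and has no component across it.
Time = 254 / 0.878 = 289.130 s.

289 s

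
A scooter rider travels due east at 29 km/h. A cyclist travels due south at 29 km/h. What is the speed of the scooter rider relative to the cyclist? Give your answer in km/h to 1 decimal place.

Taking east as x and north as y: scooter rider velocity = (29.000, 0.000) km/h; cyclist velocity = (0.000, -29.000) km/h.
Velocity of scooter rider relative to cyclist = (29.000, 0.000) − (0.000, -29.000) = (29.000, 29.000) km/h.
Magnitude = |(29.000, 29.000)| = 41.012 km/h.

41.0 km/h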